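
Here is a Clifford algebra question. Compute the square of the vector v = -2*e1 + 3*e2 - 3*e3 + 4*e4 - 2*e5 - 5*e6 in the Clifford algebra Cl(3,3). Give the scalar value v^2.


v^2 = sum of c_i^2 * e_i^2
Positive signature terms (e_i^2 = +1): (-2)^2 + 3^2 + (-3)^2 = 22
Negative signature terms (e_j^2 = -1): 4^2 + (-2)^2 + (-5)^2 = 45
v^2 = 22 - 45 = -23


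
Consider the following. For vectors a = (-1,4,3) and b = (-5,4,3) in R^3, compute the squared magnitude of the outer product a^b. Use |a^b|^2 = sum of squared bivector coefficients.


a wedge b = (a1*b2 - a2*b1)*e12 + (a1*b3 - a3*b1)*e13 + (a2*b3 - a3*b2)*e23
e12 coeff: (-1)*4 - 4*(-5) = -4 - (-20) = 16
e13 coeff: (-1)*3 - 3*(-5) = -3 - (-15) = 12
e23 coeff: 4*3 - 3*4 = 12 - 12 = 0
|a wedge b|^2 = 16^2 + 12^2 + 0^2
= 256 + 144 + 0
= 400


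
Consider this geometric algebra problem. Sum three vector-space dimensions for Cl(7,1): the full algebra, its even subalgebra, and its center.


n = 7 + 1 = 8
Total dim = 2^8 = 256
Even subalgebra dim = 2^7 = 128
n is even, so center dim = 1
Sum = 256 + 128 + 1 = 385


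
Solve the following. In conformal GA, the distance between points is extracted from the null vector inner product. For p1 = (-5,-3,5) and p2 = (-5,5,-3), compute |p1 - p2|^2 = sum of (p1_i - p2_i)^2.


p1 - p2 = (0, -8, 8)
|p1 - p2|^2 = 0^2 + (-8)^2 + 8^2
= 0 + 64 + 64
= 128


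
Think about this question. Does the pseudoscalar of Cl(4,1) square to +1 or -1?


The pseudoscalar I = e1...e_n (product of all n generators) of Cl(p,q) satisfies I^2 = (-1)^(q + n(n-1)/2).
p = 4, q = 1, n = p + q = 5
n(n-1)/2 = 5 * 4 / 2 = 10
Exponent = q + n(n-1)/2 = 1 + 10 = 11
I^2 = (-1)^11 = -1


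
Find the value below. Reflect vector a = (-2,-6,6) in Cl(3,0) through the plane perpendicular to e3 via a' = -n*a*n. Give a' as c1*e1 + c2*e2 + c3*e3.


Reflection formula: a' = -n*a*n, with n = e3 (unit vector, n^2 = 1).
For reflection through hyperplane perp to e3:
The component along e3 flips sign, others stay.
a = (-2, -6, 6)
a' = (-2, -6, -6)
a' = -2*e1 - 6*e2 - 6*e3


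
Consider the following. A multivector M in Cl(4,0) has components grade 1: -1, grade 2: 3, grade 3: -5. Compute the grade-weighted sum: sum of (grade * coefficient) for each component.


Grade-weighted sum = sum of grade_k * coefficient_k
1*(-1) = -1
2*3 = 6
3*(-5) = -15
Total = -1 + 6 + (-15) = -10


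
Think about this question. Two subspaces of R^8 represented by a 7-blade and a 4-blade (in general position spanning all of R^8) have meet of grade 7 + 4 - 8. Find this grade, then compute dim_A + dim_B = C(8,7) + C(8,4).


Meet grade = grade(A) + grade(B) - n
= 7 + 4 - 8 = 3
C(8,7) = 8
C(8,4) = 70
dim_A + dim_B = 8 + 70 = 78


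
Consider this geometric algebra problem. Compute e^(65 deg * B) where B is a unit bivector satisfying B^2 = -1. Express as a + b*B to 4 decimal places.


For a unit bivector B with B^2 = -1, the exponential series gives
e^(theta*B) = cos(theta) + sin(theta)*B (the GA analogue of Euler's formula).
theta = 65 degrees = 1.134464 rad
cos(65 deg) = 0.4226
sin(65 deg) = 0.9063
exp(theta*B) = 0.4226 + 0.9063*B


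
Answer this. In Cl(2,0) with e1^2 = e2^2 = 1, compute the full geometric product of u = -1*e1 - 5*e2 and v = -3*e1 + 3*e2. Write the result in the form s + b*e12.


Expand: (-1*e1 - 5*e2)(-3*e1 + 3*e2)
= (-1)*(-3)*e1e1 + (-1)*3*e1e2 + (-5)*(-3)*e2e1 + (-5)*3*e2e2
Using e1^2 = e2^2 = 1, e2e1 = -e1e2:
Scalar part s = (-1)*(-3) + (-5)*3 = 3 + (-15) = -12
Bivector part b = (-1)*3 - (-5)*(-3) = -3 - 15 = -18
uv = -12 - 18*e12


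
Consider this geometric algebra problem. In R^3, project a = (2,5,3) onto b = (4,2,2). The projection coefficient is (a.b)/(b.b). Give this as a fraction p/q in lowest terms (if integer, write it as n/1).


Projection coefficient = (a . b) / (b . b)
a . b = 2*4 + 5*2 + 3*2
= 8 + 10 + 6 = 24
b . b = 4^2 + 2^2 + 2^2
= 16 + 4 + 4 = 24
Coefficient = 24/24
In lowest terms: 1/1


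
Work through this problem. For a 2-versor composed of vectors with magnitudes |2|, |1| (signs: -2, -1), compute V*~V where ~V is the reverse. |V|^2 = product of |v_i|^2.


Each vector v_i has |v_i|^2 = s_i^2
Squared scales: (-2)^2 = 4, (-1)^2 = 1
|V|^2 = 4 * 1
= 4


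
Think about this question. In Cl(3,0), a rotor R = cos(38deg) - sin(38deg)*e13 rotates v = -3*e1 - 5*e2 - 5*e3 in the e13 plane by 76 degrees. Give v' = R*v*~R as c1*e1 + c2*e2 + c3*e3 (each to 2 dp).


Rotor R = cos(38deg) - sin(38deg)*e13
Rotation angle theta = 2 * 38 = 76 degrees in the e13 plane (e1 -> e3).
The component perpendicular to the plane (e2) is invariant: v'_2 = v2 = -5.00
cos(76deg) = 0.2419, sin(76deg) = 0.9703
v'_1 = v1*cos(theta) - v3*sin(theta) = -3*0.2419 - (-5)*0.9703 = 4.13
v'_3 = v1*sin(theta) + v3*cos(theta) = -3*0.9703 + (-5)*0.2419 = -4.12
v' = 4.13*e1 - 5.00*e2 - 4.12*e3


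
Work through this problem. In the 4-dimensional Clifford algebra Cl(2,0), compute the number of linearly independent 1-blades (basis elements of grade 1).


Number of grade-k basis blades in Cl(p,q) with n = p + q is C(n, k).
n = 2 + 0 = 2
C(2, 1) = 2! / (1! * 1!)
= 2 / (1 * 1)
= 2


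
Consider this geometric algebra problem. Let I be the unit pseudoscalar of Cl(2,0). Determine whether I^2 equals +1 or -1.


The pseudoscalar I = e1...e_n (product of all n generators) of Cl(p,q) satisfies I^2 = (-1)^(q + n(n-1)/2).
p = 2, q = 0, n = p + q = 2
n(n-1)/2 = 2 * 1 / 2 = 1
Exponent = q + n(n-1)/2 = 0 + 1 = 1
I^2 = (-1)^1 = -1


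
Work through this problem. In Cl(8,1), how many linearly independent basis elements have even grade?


Even subalgebra dimension = 2^(n-1)
n = 8 + 1 = 9
2^(9 - 1) = 2^8 = 256
Verification: sum of C(9,k) for even k = 1 + 36 + 126 + 84 + 9 = 256
Result = 256


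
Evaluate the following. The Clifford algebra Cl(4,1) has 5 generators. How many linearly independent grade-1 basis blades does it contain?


Number of grade-k basis blades in Cl(p,q) with n = p + q is C(n, k).
n = 4 + 1 = 5
C(5, 1) = 5! / (1! * 4!)
= 120 / (1 * 24)
= 5


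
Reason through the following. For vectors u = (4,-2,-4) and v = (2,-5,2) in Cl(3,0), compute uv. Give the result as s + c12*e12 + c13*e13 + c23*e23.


In Cl(3,0): e_i^2 = 1, e_ie_j = -e_je_i for i != j.
Scalar part = u . v = 4*2 + (-2)*(-5) + (-4)*2
= 8 + 10 + (-8) = 10
e12 coeff = 4*(-5) - (-2)*2 = -20 - (-4) = -16
e13 coeff = 4*2 - (-4)*2 = 8 - (-8) = 16
e23 coeff = (-2)*2 - (-4)*(-5) = -4 - 20 = -24
uv = 10 - 16*e12 + 16*e13 - 24*e23


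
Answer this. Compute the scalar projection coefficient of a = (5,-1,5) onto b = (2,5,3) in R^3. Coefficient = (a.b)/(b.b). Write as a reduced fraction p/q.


Projection coefficient = (a . b) / (b . b)
a . b = 5*2 + (-1)*5 + 5*3
= 10 + (-5) + 15 = 20
b . b = 2^2 + 5^2 + 3^2
= 4 + 25 + 9 = 38
Coefficient = 20/38
In lowest terms: 10/19


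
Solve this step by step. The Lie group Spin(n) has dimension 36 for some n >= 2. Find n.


dim Spin(n) = dim so(n) = n(n-1)/2.
Solve n(n-1)/2 = 36, i.e. n^2 - n - 72 = 0.
Discriminant = 1 + 8*36 = 289
n = (1 + sqrt(289))/2 = (1 + 17)/2 = 9


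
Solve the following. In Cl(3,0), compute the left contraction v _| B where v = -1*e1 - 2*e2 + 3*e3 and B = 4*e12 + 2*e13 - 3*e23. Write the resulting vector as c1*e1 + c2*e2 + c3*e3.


Left contraction v _| B = <vB>_1 (grade-1 part of the geometric product vB).
Using e1_|e12 = e2, e2_|e12 = -e1, e1_|e13 = e3, e3_|e13 = -e1, e2_|e23 = e3, e3_|e23 = -e2:
e1 coeff: -v2*b12 - v3*b13 = -(-2)*(4) - (3)*(2) = 2
e2 coeff: v1*b12 - v3*b23 = (-1)*(4) - (3)*(-3) = 5
e3 coeff: v1*b13 + v2*b23 = (-1)*(2) + (-2)*(-3) = 4
v _| B = 2*e1 + 5*e2 + 4*e3


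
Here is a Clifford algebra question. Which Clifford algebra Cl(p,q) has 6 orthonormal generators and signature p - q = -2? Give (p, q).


We need p + q = 6 and p - q = -2.
Adding: 2p = 6 + (-2) = 4, so p = 2.
Then q = 6 - 2 = 4.
(p, q) = (2, 4)


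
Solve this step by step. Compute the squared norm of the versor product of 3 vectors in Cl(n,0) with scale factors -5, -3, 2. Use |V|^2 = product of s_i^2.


Each vector v_i has |v_i|^2 = s_i^2
Squared scales: (-5)^2 = 25, (-3)^2 = 9, 2^2 = 4
|V|^2 = 25 * 9 * 4
= 900


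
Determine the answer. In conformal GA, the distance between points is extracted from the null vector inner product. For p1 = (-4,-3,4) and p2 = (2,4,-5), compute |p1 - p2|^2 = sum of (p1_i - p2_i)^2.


p1 - p2 = (-6, -7, 9)
|p1 - p2|^2 = (-6)^2 + (-7)^2 + 9^2
= 36 + 49 + 81
= 166


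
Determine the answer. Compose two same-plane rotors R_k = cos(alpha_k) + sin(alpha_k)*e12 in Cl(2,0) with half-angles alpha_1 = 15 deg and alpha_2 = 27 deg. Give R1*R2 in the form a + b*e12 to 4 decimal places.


Same-plane rotors commute and their half-angles add:
R1*R2 = cos(a1 + a2) + sin(a1 + a2)*e12.
a1 + a2 = 15 + 27 = 42 deg
cos(42 deg) = 0.7431
sin(42 deg) = 0.6691
R1*R2 = 0.7431 + 0.6691*e12


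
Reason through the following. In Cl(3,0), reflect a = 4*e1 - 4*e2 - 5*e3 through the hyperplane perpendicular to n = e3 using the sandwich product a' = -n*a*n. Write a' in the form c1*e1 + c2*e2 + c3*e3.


Reflection formula: a' = -n*a*n, with n = e3 (unit vector, n^2 = 1).
For reflection through hyperplane perp to e3:
The component along e3 flips sign, others stay.
a = (4, -4, -5)
a' = (4, -4, 5)
a' = 4*e1 - 4*e2 + 5*e3


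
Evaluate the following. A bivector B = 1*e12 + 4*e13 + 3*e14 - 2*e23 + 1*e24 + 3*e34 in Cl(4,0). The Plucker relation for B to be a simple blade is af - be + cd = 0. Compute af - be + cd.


Plucker relation: af - be + cd
a*f = 1*3 = 3
b*e = 4*1 = 4
c*d = 3*(-2) = -6
af - be + cd = 3 - 4 + (-6)
= -7


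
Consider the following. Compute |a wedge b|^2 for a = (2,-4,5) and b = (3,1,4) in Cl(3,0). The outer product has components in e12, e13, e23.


a wedge b = (a1*b2 - a2*b1)*e12 + (a1*b3 - a3*b1)*e13 + (a2*b3 - a3*b2)*e23
e12 coeff: 2*1 - (-4)*3 = 2 - (-12) = 14
e13 coeff: 2*4 - 5*3 = 8 - 15 = -7
e23 coeff: (-4)*4 - 5*1 = -16 - 5 = -21
|a wedge b|^2 = 14^2 + (-7)^2 + (-21)^2
= 196 + 49 + 441
= 686


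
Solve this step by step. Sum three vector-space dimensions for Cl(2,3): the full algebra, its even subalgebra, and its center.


n = 2 + 3 = 5
Total dim = 2^5 = 32
Even subalgebra dim = 2^4 = 16
n is odd, so center dim = 2
Sum = 32 + 16 + 2 = 50


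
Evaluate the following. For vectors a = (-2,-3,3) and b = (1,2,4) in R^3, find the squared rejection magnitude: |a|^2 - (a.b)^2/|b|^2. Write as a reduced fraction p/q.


|a|^2 = (-2)^2 + (-3)^2 + 3^2 = 22
|b|^2 = 1^2 + 2^2 + 4^2 = 21
a . b = (-2)*1 + (-3)*2 + 3*4 = 4
(a.b)^2 = 4^2 = 16
|rej|^2 = 22 - 16/21
= (462 - 16)/21
= 446/21
In lowest terms: 446/21


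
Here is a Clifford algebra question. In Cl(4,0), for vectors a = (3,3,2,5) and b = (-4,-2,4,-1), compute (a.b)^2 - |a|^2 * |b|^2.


a . b = 3*(-4) + 3*(-2) + 2*4 + 5*(-1)
= -12 + (-6) + 8 + (-5) = -15
|a|^2 = 3^2 + 3^2 + 2^2 + 5^2 = 47
|b|^2 = (-4)^2 + (-2)^2 + 4^2 + (-1)^2 = 37
(a.b)^2 = (-15)^2 = 225
|a|^2 * |b|^2 = 47 * 37 = 1739
Result = 225 - 1739 = -1514


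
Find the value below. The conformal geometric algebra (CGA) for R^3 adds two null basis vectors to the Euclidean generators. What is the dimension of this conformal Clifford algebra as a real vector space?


The conformal model of R^3 uses Cl(4,1): the 3 Euclidean generators plus two extra orthogonal generators e+ (e+^2 = +1) and e- (e-^2 = -1), from which the null vectors e0, einf are built.
Number of generators m = 3 + 2 = 5.
dim Cl(p,q) = 2^m = 2^5 = 32


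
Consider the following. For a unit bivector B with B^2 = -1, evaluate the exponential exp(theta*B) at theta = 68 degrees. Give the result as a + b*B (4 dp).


For a unit bivector B with B^2 = -1, the exponential series gives
e^(theta*B) = cos(theta) + sin(theta)*B (the GA analogue of Euler's formula).
theta = 68 degrees = 1.186824 rad
cos(68 deg) = 0.3746
sin(68 deg) = 0.9272
exp(theta*B) = 0.3746 + 0.9272*B


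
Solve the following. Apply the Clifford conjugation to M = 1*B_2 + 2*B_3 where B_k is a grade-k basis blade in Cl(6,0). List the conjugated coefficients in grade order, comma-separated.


Clifford conjugate sign for grade k: (-1)^(k(k+1)/2)
Grade 2: (-1)^(2*3/2) = (-1)^3 = -1, coeff 1 -> -1
Grade 3: (-1)^(3*4/2) = (-1)^6 = 1, coeff 2 -> 2
Conjugated coefficients: -1, 2


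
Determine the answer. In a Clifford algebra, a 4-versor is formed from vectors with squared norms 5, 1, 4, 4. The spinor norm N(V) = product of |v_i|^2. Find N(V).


Spinor norm N(V) = |v1|^2 * |v2|^2 * ... * |v4|^2
= 5 * 1 * 4 * 4
Running product: 5, 5, 20, 80
N(V) = 80


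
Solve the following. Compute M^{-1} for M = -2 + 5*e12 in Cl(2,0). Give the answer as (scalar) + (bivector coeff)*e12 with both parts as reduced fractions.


M = -2 + 5*e12, where e12^2 = -1.
Since M commutes with its reverse ~M = a - b*e12, M * ~M = a^2 - b^2*e12^2 = a^2 + b^2.
So M^{-1} = ~M / (a^2 + b^2) = (a - b*e12)/(a^2 + b^2).
a^2 + b^2 = 4 + 25 = 29
Scalar part = -2/29 = -2/29
Bivector coeff = -5/29 = -5/29
M^{-1} = -2/29 - 5/29*e12


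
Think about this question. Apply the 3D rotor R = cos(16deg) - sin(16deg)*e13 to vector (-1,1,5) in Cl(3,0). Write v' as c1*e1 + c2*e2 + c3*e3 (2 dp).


Rotor R = cos(16deg) - sin(16deg)*e13
Rotation angle theta = 2 * 16 = 32 degrees in the e13 plane (e1 -> e3).
The component perpendicular to the plane (e2) is invariant: v'_2 = v2 = 1.00
cos(32deg) = 0.8480, sin(32deg) = 0.5299
v'_1 = v1*cos(theta) - v3*sin(theta) = -1*0.8480 - 5*0.5299 = -3.50
v'_3 = v1*sin(theta) + v3*cos(theta) = -1*0.5299 + 5*0.8480 = 3.71
v' = -3.50*e1 + 1.00*e2 + 3.71*e3


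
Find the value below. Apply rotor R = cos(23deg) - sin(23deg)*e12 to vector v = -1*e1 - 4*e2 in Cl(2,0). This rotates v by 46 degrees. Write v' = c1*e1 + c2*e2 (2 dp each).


Rotor R = cos(23deg) - sin(23deg)*e12
Rotation angle theta = 2 * 23 = 46 degrees
v' = R*v*~R rotates v by theta.
cos(46deg) = 0.6947, sin(46deg) = 0.7193
v'_1 = -1*cos(46deg) - (-4)*sin(46deg)
= -1*0.6947 - (-4)*0.7193
= 2.18
v'_2 = -1*sin(46deg) + (-4)*cos(46deg)
= -1*0.7193 + (-4)*0.6947
= -3.50
v' = 2.18*e1 - 3.50*e2


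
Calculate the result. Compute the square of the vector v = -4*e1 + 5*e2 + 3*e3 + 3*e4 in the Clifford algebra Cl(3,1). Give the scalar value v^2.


v^2 = sum of c_i^2 * e_i^2
Positive signature terms (e_i^2 = +1): (-4)^2 + 5^2 + 3^2 = 50
Negative signature terms (e_j^2 = -1): 3^2 = 9
v^2 = 50 - 9 = 41


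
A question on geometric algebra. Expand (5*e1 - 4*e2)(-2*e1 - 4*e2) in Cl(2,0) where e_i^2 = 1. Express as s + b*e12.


Expand: (5*e1 - 4*e2)(-2*e1 - 4*e2)
= 5*(-2)*e1e1 + 5*(-4)*e1e2 + (-4)*(-2)*e2e1 + (-4)*(-4)*e2e2
Using e1^2 = e2^2 = 1, e2e1 = -e1e2:
Scalar part s = 5*(-2) + (-4)*(-4) = -10 + 16 = 6
Bivector part b = 5*(-4) - (-4)*(-2) = -20 - 8 = -28
uv = 6 - 28*e12


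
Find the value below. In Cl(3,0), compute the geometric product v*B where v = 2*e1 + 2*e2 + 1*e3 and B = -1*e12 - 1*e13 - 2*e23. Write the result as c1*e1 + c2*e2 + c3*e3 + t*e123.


vB has grade-1 (vector) and grade-3 (trivector) parts: vB = (v _| B) + (v ^ B).
Vector part <vB>_1:
  e1: -v2*b12 - v3*b13 = -(2)*(-1) - (1)*(-1) = 3
  e2: v1*b12 - v3*b23 = (2)*(-1) - (1)*(-2) = 0
  e3: v1*b13 + v2*b23 = (2)*(-1) + (2)*(-2) = -6
Trivector part <vB>_3:
  e123: v1*b23 - v2*b13 + v3*b12 = (2)*(-2) - (2)*(-1) + (1)*(-1) = -3
vB = 3*e1 + 0*e2 - 6*e3 - 3*e123


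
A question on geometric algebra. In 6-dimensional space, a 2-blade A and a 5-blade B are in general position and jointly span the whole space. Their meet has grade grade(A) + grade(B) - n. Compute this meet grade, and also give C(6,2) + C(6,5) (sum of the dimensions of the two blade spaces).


Meet grade = grade(A) + grade(B) - n
= 2 + 5 - 6 = 1
C(6,2) = 15
C(6,5) = 6
dim_A + dim_B = 15 + 6 = 21


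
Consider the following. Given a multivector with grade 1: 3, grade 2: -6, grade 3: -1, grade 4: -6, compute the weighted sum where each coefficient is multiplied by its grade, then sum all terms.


Grade-weighted sum = sum of grade_k * coefficient_k
1*3 = 3
2*(-6) = -12
3*(-1) = -3
4*(-6) = -24
Total = 3 + (-12) + (-3) + (-24) = -36


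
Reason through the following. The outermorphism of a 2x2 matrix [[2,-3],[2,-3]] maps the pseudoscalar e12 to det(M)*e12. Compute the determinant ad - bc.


The outermorphism of a linear map f sends e1^e2 to f(e1)^f(e2).
f(e1) = 2*e1 + 2*e2
f(e2) = -3*e1 - 3*e2
f(e1) ^ f(e2) = (2*e1 + 2*e2) ^ (-3*e1 - 3*e2)
= 2*(-3)*e12 + 2*(-3)*e21
= (-6 - (-6))*e12
= 0*e12
Coefficient = 0


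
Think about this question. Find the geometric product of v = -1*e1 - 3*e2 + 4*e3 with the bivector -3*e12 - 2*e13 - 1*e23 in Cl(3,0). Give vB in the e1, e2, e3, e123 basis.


vB has grade-1 (vector) and grade-3 (trivector) parts: vB = (v _| B) + (v ^ B).
Vector part <vB>_1:
  e1: -v2*b12 - v3*b13 = -(-3)*(-3) - (4)*(-2) = -1
  e2: v1*b12 - v3*b23 = (-1)*(-3) - (4)*(-1) = 7
  e3: v1*b13 + v2*b23 = (-1)*(-2) + (-3)*(-1) = 5
Trivector part <vB>_3:
  e123: v1*b23 - v2*b13 + v3*b12 = (-1)*(-1) - (-3)*(-2) + (4)*(-3) = -17
vB = -1*e1 + 7*e2 + 5*e3 - 17*e123


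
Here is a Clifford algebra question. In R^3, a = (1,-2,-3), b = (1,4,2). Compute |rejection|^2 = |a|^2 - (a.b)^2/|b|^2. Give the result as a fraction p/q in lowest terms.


|a|^2 = 1^2 + (-2)^2 + (-3)^2 = 14
|b|^2 = 1^2 + 4^2 + 2^2 = 21
a . b = 1*1 + (-2)*4 + (-3)*2 = -13
(a.b)^2 = (-13)^2 = 169
|rej|^2 = 14 - 169/21
= (294 - 169)/21
= 125/21
In lowest terms: 125/21


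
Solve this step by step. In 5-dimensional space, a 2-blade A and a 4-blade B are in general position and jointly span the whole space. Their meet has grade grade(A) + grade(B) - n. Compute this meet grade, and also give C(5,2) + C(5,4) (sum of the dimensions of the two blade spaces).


Meet grade = grade(A) + grade(B) - n
= 2 + 4 - 5 = 1
C(5,2) = 10
C(5,4) = 5
dim_A + dim_B = 10 + 5 = 15


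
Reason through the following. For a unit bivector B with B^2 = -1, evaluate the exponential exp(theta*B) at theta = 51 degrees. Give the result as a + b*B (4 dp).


For a unit bivector B with B^2 = -1, the exponential series gives
e^(theta*B) = cos(theta) + sin(theta)*B (the GA analogue of Euler's formula).
theta = 51 degrees = 0.890118 rad
cos(51 deg) = 0.6293
sin(51 deg) = 0.7771
exp(theta*B) = 0.6293 + 0.7771*B


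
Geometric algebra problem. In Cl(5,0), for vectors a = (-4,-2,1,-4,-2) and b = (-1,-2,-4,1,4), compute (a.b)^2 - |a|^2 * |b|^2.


a . b = (-4)*(-1) + (-2)*(-2) + 1*(-4) + (-4)*1 + (-2)*4
= 4 + 4 + (-4) + (-4) + (-8) = -8
|a|^2 = (-4)^2 + (-2)^2 + 1^2 + (-4)^2 + (-2)^2 = 41
|b|^2 = (-1)^2 + (-2)^2 + (-4)^2 + 1^2 + 4^2 = 38
(a.b)^2 = (-8)^2 = 64
|a|^2 * |b|^2 = 41 * 38 = 1558
Result = 64 - 1558 = -1494


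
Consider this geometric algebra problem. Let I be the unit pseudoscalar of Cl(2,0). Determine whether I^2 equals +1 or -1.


The pseudoscalar I = e1...e_n (product of all n generators) of Cl(p,q) satisfies I^2 = (-1)^(q + n(n-1)/2).
p = 2, q = 0, n = p + q = 2
n(n-1)/2 = 2 * 1 / 2 = 1
Exponent = q + n(n-1)/2 = 0 + 1 = 1
I^2 = (-1)^1 = -1


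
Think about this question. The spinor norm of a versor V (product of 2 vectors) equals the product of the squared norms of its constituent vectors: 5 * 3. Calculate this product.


Spinor norm N(V) = |v1|^2 * |v2|^2 * ... * |v2|^2
= 5 * 3
Running product: 5, 15
N(V) = 15


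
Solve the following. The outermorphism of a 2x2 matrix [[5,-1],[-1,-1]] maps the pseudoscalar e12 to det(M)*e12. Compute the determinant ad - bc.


The outermorphism of a linear map f sends e1^e2 to f(e1)^f(e2).
f(e1) = 5*e1 - 1*e2
f(e2) = -1*e1 - 1*e2
f(e1) ^ f(e2) = (5*e1 - 1*e2) ^ (-1*e1 - 1*e2)
= 5*(-1)*e12 + (-1)*(-1)*e21
= (-5 - 1)*e12
= -6*e12
Coefficient = -6


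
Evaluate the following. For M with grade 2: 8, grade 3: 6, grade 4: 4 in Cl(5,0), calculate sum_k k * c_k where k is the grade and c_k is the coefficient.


Grade-weighted sum = sum of grade_k * coefficient_k
2*8 = 16
3*6 = 18
4*4 = 16
Total = 16 + 18 + 16 = 50


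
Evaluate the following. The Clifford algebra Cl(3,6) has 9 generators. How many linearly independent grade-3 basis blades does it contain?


Number of grade-k basis blades in Cl(p,q) with n = p + q is C(n, k).
n = 3 + 6 = 9
C(9, 3) = 9! / (3! * 6!)
= 362880 / (6 * 720)
= 84


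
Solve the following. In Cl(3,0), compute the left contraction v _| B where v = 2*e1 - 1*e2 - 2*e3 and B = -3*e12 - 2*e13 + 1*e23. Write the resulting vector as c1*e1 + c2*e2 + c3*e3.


Left contraction v _| B = <vB>_1 (grade-1 part of the geometric product vB).
Using e1_|e12 = e2, e2_|e12 = -e1, e1_|e13 = e3, e3_|e13 = -e1, e2_|e23 = e3, e3_|e23 = -e2:
e1 coeff: -v2*b12 - v3*b13 = -(-1)*(-3) - (-2)*(-2) = -7
e2 coeff: v1*b12 - v3*b23 = (2)*(-3) - (-2)*(1) = -4
e3 coeff: v1*b13 + v2*b23 = (2)*(-2) + (-1)*(1) = -5
v _| B = -7*e1 - 4*e2 - 5*e3


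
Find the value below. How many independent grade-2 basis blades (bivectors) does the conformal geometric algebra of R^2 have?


The conformal model of R^2 uses Cl(3,1) with m = 2 + 2 = 4 generators.
Number of grade-2 blades = C(m, 2) = C(4, 2)
= 4*3/2 = 6


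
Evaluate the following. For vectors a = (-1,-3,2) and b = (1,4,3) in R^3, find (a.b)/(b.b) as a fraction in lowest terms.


Projection coefficient = (a . b) / (b . b)
a . b = (-1)*1 + (-3)*4 + 2*3
= -1 + (-12) + 6 = -7
b . b = 1^2 + 4^2 + 3^2
= 1 + 16 + 9 = 26
Coefficient = -7/26
In lowest terms: -7/26


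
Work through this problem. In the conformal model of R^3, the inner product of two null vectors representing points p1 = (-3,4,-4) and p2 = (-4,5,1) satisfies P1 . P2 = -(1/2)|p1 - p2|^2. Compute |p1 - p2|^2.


p1 - p2 = (1, -1, -5)
|p1 - p2|^2 = 1^2 + (-1)^2 + (-5)^2
= 1 + 1 + 25
= 27


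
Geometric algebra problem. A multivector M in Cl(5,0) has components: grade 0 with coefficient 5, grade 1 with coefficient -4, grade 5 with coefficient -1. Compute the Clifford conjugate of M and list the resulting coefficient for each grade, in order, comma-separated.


Clifford conjugate sign for grade k: (-1)^(k(k+1)/2)
Grade 0: (-1)^(0*1/2) = (-1)^0 = 1, coeff 5 -> 5
Grade 1: (-1)^(1*2/2) = (-1)^1 = -1, coeff -4 -> 4
Grade 5: (-1)^(5*6/2) = (-1)^15 = -1, coeff -1 -> 1
Conjugated coefficients: 5, 4, 1


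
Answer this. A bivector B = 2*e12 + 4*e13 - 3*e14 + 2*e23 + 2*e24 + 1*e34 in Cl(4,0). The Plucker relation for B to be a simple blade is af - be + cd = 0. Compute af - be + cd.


Plucker relation: af - be + cd
a*f = 2*1 = 2
b*e = 4*2 = 8
c*d = (-3)*2 = -6
af - be + cd = 2 - 8 + (-6)
= -12


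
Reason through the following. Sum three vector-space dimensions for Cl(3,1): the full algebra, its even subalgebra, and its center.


n = 3 + 1 = 4
Total dim = 2^4 = 16
Even subalgebra dim = 2^3 = 8
n is even, so center dim = 1
Sum = 16 + 8 + 1 = 25


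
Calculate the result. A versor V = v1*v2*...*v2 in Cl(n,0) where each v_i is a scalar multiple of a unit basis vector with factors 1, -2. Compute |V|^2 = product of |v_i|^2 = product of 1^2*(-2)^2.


Each vector v_i has |v_i|^2 = s_i^2
Squared scales: 1^2 = 1, (-2)^2 = 4
|V|^2 = 1 * 4
= 4


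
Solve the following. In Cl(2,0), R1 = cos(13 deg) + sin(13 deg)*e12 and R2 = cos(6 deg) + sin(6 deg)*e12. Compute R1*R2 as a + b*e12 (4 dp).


Same-plane rotors commute and their half-angles add:
R1*R2 = cos(a1 + a2) + sin(a1 + a2)*e12.
a1 + a2 = 13 + 6 = 19 deg
cos(19 deg) = 0.9455
sin(19 deg) = 0.3256
R1*R2 = 0.9455 + 0.3256*e12


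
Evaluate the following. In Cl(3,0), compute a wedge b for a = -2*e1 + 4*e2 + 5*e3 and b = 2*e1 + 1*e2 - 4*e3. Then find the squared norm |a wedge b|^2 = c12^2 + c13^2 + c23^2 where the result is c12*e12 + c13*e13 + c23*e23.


a wedge b = (a1*b2 - a2*b1)*e12 + (a1*b3 - a3*b1)*e13 + (a2*b3 - a3*b2)*e23
e12 coeff: (-2)*1 - 4*2 = -2 - 8 = -10
e13 coeff: (-2)*(-4) - 5*2 = 8 - 10 = -2
e23 coeff: 4*(-4) - 5*1 = -16 - 5 = -21
|a wedge b|^2 = (-10)^2 + (-2)^2 + (-21)^2
= 100 + 4 + 441
= 545


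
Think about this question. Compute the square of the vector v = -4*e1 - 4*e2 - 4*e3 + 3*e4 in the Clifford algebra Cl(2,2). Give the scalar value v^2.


v^2 = sum of c_i^2 * e_i^2
Positive signature terms (e_i^2 = +1): (-4)^2 + (-4)^2 = 32
Negative signature terms (e_j^2 = -1): (-4)^2 + 3^2 = 25
v^2 = 32 - 25 = 7


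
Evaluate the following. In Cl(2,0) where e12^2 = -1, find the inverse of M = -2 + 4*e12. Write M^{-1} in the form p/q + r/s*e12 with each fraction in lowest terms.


M = -2 + 4*e12, where e12^2 = -1.
Since M commutes with its reverse ~M = a - b*e12, M * ~M = a^2 - b^2*e12^2 = a^2 + b^2.
So M^{-1} = ~M / (a^2 + b^2) = (a - b*e12)/(a^2 + b^2).
a^2 + b^2 = 4 + 16 = 20
Scalar part = -2/20 = -1/10
Bivector coeff = -4/20 = -1/5
M^{-1} = -1/10 - 1/5*e12


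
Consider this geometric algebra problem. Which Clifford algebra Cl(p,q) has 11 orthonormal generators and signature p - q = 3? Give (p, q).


We need p + q = 11 and p - q = 3.
Adding: 2p = 11 + 3 = 14, so p = 7.
Then q = 11 - 7 = 4.
(p, q) = (7, 4)


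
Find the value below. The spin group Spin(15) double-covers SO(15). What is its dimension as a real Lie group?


Spin(n) double-covers SO(n); both have Lie algebra so(n) of dimension n(n-1)/2.
n = 15
n(n-1) = 15 * 14 = 210
dim Spin(15) = 210/2 = 105


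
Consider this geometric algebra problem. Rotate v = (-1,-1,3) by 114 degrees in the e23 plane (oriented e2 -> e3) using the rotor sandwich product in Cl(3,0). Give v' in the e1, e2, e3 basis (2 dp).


Rotor R = cos(57deg) - sin(57deg)*e23
Rotation angle theta = 2 * 57 = 114 degrees in the e23 plane (e2 -> e3).
The component perpendicular to the plane (e1) is invariant: v'_1 = v1 = -1.00
cos(114deg) = -0.4067, sin(114deg) = 0.9135
v'_2 = v2*cos(theta) - v3*sin(theta) = -1*(-0.4067) - 3*0.9135 = -2.33
v'_3 = v2*sin(theta) + v3*cos(theta) = -1*0.9135 + 3*(-0.4067) = -2.13
v' = -1.00*e1 - 2.33*e2 - 2.13*e3


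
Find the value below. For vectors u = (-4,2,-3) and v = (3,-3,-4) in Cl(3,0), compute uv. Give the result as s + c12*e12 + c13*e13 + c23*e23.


In Cl(3,0): e_i^2 = 1, e_ie_j = -e_je_i for i != j.
Scalar part = u . v = (-4)*3 + 2*(-3) + (-3)*(-4)
= -12 + (-6) + 12 = -6
e12 coeff = (-4)*(-3) - 2*3 = 12 - 6 = 6
e13 coeff = (-4)*(-4) - (-3)*3 = 16 - (-9) = 25
e23 coeff = 2*(-4) - (-3)*(-3) = -8 - 9 = -17
uv = -6 + 6*e12 + 25*e13 - 17*e23


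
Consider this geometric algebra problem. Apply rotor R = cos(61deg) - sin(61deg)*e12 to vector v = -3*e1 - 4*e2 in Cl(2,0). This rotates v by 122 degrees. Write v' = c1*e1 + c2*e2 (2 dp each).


Rotor R = cos(61deg) - sin(61deg)*e12
Rotation angle theta = 2 * 61 = 122 degrees
v' = R*v*~R rotates v by theta.
cos(122deg) = -0.5299, sin(122deg) = 0.8480
v'_1 = -3*cos(122deg) - (-4)*sin(122deg)
= -3*(-0.5299) - (-4)*0.8480
= 4.98
v'_2 = -3*sin(122deg) + (-4)*cos(122deg)
= -3*0.8480 + (-4)*(-0.5299)
= -0.42
v' = 4.98*e1 - 0.42*e2


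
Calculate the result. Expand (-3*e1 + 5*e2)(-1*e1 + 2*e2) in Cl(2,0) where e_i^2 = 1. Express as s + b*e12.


Expand: (-3*e1 + 5*e2)(-1*e1 + 2*e2)
= (-3)*(-1)*e1e1 + (-3)*2*e1e2 + 5*(-1)*e2e1 + 5*2*e2e2
Using e1^2 = e2^2 = 1, e2e1 = -e1e2:
Scalar part s = (-3)*(-1) + 5*2 = 3 + 10 = 13
Bivector part b = (-3)*2 - 5*(-1) = -6 - (-5) = -1
uv = 13 - 1*e12


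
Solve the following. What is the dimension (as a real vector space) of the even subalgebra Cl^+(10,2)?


Even subalgebra dimension = 2^(n-1)
n = 10 + 2 = 12
2^(12 - 1) = 2^11 = 2048
Verification: sum of C(12,k) for even k = 1 + 66 + 495 + 924 + 495 + 66 + 1 = 2048
Result = 2048


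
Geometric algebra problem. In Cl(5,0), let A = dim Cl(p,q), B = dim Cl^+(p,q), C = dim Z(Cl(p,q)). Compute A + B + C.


n = 5 + 0 = 5
Total dim = 2^5 = 32
Even subalgebra dim = 2^4 = 16
n is odd, so center dim = 2
Sum = 32 + 16 + 2 = 50


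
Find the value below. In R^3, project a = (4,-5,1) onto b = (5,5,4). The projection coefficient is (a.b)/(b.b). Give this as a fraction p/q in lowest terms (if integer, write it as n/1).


Projection coefficient = (a . b) / (b . b)
a . b = 4*5 + (-5)*5 + 1*4
= 20 + (-25) + 4 = -1
b . b = 5^2 + 5^2 + 4^2
= 25 + 25 + 16 = 66
Coefficient = -1/66
In lowest terms: -1/66


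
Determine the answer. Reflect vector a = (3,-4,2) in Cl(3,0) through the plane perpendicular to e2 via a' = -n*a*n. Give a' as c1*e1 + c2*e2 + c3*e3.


Reflection formula: a' = -n*a*n, with n = e2 (unit vector, n^2 = 1).
For reflection through hyperplane perp to e2:
The component along e2 flips sign, others stay.
a = (3, -4, 2)
a' = (3, 4, 2)
a' = 3*e1 + 4*e2 + 2*e3


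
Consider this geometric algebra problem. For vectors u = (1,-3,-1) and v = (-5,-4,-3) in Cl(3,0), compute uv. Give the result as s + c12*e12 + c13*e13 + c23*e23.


In Cl(3,0): e_i^2 = 1, e_ie_j = -e_je_i for i != j.
Scalar part = u . v = 1*(-5) + (-3)*(-4) + (-1)*(-3)
= -5 + 12 + 3 = 10
e12 coeff = 1*(-4) - (-3)*(-5) = -4 - 15 = -19
e13 coeff = 1*(-3) - (-1)*(-5) = -3 - 5 = -8
e23 coeff = (-3)*(-3) - (-1)*(-4) = 9 - 4 = 5
uv = 10 - 19*e12 - 8*e13 + 5*e23


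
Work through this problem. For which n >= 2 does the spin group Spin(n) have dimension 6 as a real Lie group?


dim Spin(n) = dim so(n) = n(n-1)/2.
Solve n(n-1)/2 = 6, i.e. n^2 - n - 12 = 0.
Discriminant = 1 + 8*6 = 49
n = (1 + sqrt(49))/2 = (1 + 7)/2 = 4


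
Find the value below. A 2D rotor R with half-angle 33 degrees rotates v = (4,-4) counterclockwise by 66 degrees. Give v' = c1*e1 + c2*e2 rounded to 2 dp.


Rotor R = cos(33deg) - sin(33deg)*e12
Rotation angle theta = 2 * 33 = 66 degrees
v' = R*v*~R rotates v by theta.
cos(66deg) = 0.4067, sin(66deg) = 0.9135
v'_1 = 4*cos(66deg) - (-4)*sin(66deg)
= 4*0.4067 - (-4)*0.9135
= 5.28
v'_2 = 4*sin(66deg) + (-4)*cos(66deg)
= 4*0.9135 + (-4)*0.4067
= 2.03
v' = 5.28*e1 + 2.03*e2


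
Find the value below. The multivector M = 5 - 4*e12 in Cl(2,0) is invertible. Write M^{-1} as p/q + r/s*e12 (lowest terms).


M = 5 - 4*e12, where e12^2 = -1.
Since M commutes with its reverse ~M = a - b*e12, M * ~M = a^2 - b^2*e12^2 = a^2 + b^2.
So M^{-1} = ~M / (a^2 + b^2) = (a - b*e12)/(a^2 + b^2).
a^2 + b^2 = 25 + 16 = 41
Scalar part = 5/41 = 5/41
Bivector coeff = 4/41 = 4/41
M^{-1} = 5/41 + 4/41*e12


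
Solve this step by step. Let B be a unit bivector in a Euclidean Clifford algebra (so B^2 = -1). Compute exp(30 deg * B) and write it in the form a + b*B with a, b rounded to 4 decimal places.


For a unit bivector B with B^2 = -1, the exponential series gives
e^(theta*B) = cos(theta) + sin(theta)*B (the GA analogue of Euler's formula).
theta = 30 degrees = 0.523599 rad
cos(30 deg) = 0.8660
sin(30 deg) = 0.5000
exp(theta*B) = 0.8660 + 0.5000*B


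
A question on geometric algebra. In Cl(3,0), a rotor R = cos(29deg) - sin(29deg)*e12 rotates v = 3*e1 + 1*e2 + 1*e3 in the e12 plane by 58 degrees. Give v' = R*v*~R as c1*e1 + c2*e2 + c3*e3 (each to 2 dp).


Rotor R = cos(29deg) - sin(29deg)*e12
Rotation angle theta = 2 * 29 = 58 degrees in the e12 plane (e1 -> e2).
The component perpendicular to the plane (e3) is invariant: v'_3 = v3 = 1.00
cos(58deg) = 0.5299, sin(58deg) = 0.8480
v'_1 = v1*cos(theta) - v2*sin(theta) = 3*0.5299 - 1*0.8480 = 0.74
v'_2 = v1*sin(theta) + v2*cos(theta) = 3*0.8480 + 1*0.5299 = 3.07
v' = 0.74*e1 + 3.07*e2 + 1.00*e3


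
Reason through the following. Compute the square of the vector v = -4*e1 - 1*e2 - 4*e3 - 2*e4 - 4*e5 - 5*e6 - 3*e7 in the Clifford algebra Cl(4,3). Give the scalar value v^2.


v^2 = sum of c_i^2 * e_i^2
Positive signature terms (e_i^2 = +1): (-4)^2 + (-1)^2 + (-4)^2 + (-2)^2 = 37
Negative signature terms (e_j^2 = -1): (-4)^2 + (-5)^2 + (-3)^2 = 50
v^2 = 37 - 50 = -13


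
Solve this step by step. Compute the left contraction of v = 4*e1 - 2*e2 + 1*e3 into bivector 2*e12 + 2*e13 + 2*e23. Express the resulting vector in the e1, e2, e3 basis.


Left contraction v _| B = <vB>_1 (grade-1 part of the geometric product vB).
Using e1_|e12 = e2, e2_|e12 = -e1, e1_|e13 = e3, e3_|e13 = -e1, e2_|e23 = e3, e3_|e23 = -e2:
e1 coeff: -v2*b12 - v3*b13 = -(-2)*(2) - (1)*(2) = 2
e2 coeff: v1*b12 - v3*b23 = (4)*(2) - (1)*(2) = 6
e3 coeff: v1*b13 + v2*b23 = (4)*(2) + (-2)*(2) = 4
v _| B = 2*e1 + 6*e2 + 4*e3


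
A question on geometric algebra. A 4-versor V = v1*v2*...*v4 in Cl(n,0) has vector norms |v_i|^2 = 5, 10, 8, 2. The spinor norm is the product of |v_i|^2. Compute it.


Spinor norm N(V) = |v1|^2 * |v2|^2 * ... * |v4|^2
= 5 * 10 * 8 * 2
Running product: 5, 50, 400, 800
N(V) = 800


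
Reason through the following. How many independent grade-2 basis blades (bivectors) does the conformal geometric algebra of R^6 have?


The conformal model of R^6 uses Cl(7,1) with m = 6 + 2 = 8 generators.
Number of grade-2 blades = C(m, 2) = C(8, 2)
= 8*7/2 = 28


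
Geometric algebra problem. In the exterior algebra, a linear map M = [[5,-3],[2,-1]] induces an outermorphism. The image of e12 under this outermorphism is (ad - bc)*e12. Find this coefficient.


The outermorphism of a linear map f sends e1^e2 to f(e1)^f(e2).
f(e1) = 5*e1 + 2*e2
f(e2) = -3*e1 - 1*e2
f(e1) ^ f(e2) = (5*e1 + 2*e2) ^ (-3*e1 - 1*e2)
= 5*(-1)*e12 + 2*(-3)*e21
= (-5 - (-6))*e12
= 1*e12
Coefficient = 1


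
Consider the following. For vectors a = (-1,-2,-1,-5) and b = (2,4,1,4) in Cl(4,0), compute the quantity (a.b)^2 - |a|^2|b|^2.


a . b = (-1)*2 + (-2)*4 + (-1)*1 + (-5)*4
= -2 + (-8) + (-1) + (-20) = -31
|a|^2 = (-1)^2 + (-2)^2 + (-1)^2 + (-5)^2 = 31
|b|^2 = 2^2 + 4^2 + 1^2 + 4^2 = 37
(a.b)^2 = (-31)^2 = 961
|a|^2 * |b|^2 = 31 * 37 = 1147
Result = 961 - 1147 = -186


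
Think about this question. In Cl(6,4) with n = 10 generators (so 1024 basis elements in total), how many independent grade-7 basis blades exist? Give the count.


Number of grade-k basis blades in Cl(p,q) with n = p + q is C(n, k).
n = 6 + 4 = 10
C(10, 7) = 10! / (7! * 3!)
= 3628800 / (5040 * 6)
= 120


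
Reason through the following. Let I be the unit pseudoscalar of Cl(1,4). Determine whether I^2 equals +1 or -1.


The pseudoscalar I = e1...e_n (product of all n generators) of Cl(p,q) satisfies I^2 = (-1)^(q + n(n-1)/2).
p = 1, q = 4, n = p + q = 5
n(n-1)/2 = 5 * 4 / 2 = 10
Exponent = q + n(n-1)/2 = 4 + 10 = 14
I^2 = (-1)^14 = +1


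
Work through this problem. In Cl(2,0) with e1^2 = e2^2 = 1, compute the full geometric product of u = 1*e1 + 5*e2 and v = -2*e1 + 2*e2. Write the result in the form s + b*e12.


Expand: (1*e1 + 5*e2)(-2*e1 + 2*e2)
= 1*(-2)*e1e1 + 1*2*e1e2 + 5*(-2)*e2e1 + 5*2*e2e2
Using e1^2 = e2^2 = 1, e2e1 = -e1e2:
Scalar part s = 1*(-2) + 5*2 = -2 + 10 = 8
Bivector part b = 1*2 - 5*(-2) = 2 - (-10) = 12
uv = 8 + 12*e12


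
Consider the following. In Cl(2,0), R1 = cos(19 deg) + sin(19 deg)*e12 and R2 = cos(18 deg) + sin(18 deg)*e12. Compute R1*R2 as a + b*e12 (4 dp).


Same-plane rotors commute and their half-angles add:
R1*R2 = cos(a1 + a2) + sin(a1 + a2)*e12.
a1 + a2 = 19 + 18 = 37 deg
cos(37 deg) = 0.7986
sin(37 deg) = 0.6018
R1*R2 = 0.7986 + 0.6018*e12


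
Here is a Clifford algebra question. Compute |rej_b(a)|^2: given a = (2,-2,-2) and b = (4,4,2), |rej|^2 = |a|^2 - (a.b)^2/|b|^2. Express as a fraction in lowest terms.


|a|^2 = 2^2 + (-2)^2 + (-2)^2 = 12
|b|^2 = 4^2 + 4^2 + 2^2 = 36
a . b = 2*4 + (-2)*4 + (-2)*2 = -4
(a.b)^2 = (-4)^2 = 16
|rej|^2 = 12 - 16/36
= (432 - 16)/36
= 416/36
In lowest terms: 104/9


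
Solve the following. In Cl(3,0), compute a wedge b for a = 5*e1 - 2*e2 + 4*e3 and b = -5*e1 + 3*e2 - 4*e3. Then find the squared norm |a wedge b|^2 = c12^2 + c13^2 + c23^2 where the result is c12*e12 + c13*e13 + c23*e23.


a wedge b = (a1*b2 - a2*b1)*e12 + (a1*b3 - a3*b1)*e13 + (a2*b3 - a3*b2)*e23
e12 coeff: 5*3 - (-2)*(-5) = 15 - 10 = 5
e13 coeff: 5*(-4) - 4*(-5) = -20 - (-20) = 0
e23 coeff: (-2)*(-4) - 4*3 = 8 - 12 = -4
|a wedge b|^2 = 5^2 + 0^2 + (-4)^2
= 25 + 0 + 16
= 41


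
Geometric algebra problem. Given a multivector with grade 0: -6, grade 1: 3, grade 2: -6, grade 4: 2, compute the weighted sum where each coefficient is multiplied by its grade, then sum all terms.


Grade-weighted sum = sum of grade_k * coefficient_k
0*(-6) = 0
1*3 = 3
2*(-6) = -12
4*2 = 8
Total = 0 + 3 + (-12) + 8 = -1


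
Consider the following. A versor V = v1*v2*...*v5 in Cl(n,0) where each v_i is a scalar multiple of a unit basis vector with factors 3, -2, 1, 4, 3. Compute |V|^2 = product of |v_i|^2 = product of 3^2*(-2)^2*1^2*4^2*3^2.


Each vector v_i has |v_i|^2 = s_i^2
Squared scales: 3^2 = 9, (-2)^2 = 4, 1^2 = 1, 4^2 = 16, 3^2 = 9
|V|^2 = 9 * 4 * 1 * 16 * 9
= 5184


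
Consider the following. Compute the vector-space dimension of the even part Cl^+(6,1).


Even subalgebra dimension = 2^(n-1)
n = 6 + 1 = 7
2^(7 - 1) = 2^6 = 64
Verification: sum of C(7,k) for even k = 1 + 21 + 35 + 7 = 64
Result = 64


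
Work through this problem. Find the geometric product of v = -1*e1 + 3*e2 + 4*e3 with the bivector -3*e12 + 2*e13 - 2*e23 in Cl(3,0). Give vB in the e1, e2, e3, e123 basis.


vB has grade-1 (vector) and grade-3 (trivector) parts: vB = (v _| B) + (v ^ B).
Vector part <vB>_1:
  e1: -v2*b12 - v3*b13 = -(3)*(-3) - (4)*(2) = 1
  e2: v1*b12 - v3*b23 = (-1)*(-3) - (4)*(-2) = 11
  e3: v1*b13 + v2*b23 = (-1)*(2) + (3)*(-2) = -8
Trivector part <vB>_3:
  e123: v1*b23 - v2*b13 + v3*b12 = (-1)*(-2) - (3)*(2) + (4)*(-3) = -16
vB = 1*e1 + 11*e2 - 8*e3 - 16*e123


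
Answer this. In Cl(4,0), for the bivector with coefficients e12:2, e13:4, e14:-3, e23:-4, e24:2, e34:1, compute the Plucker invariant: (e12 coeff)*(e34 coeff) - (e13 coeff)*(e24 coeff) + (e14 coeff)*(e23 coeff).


Plucker relation: af - be + cd
a*f = 2*1 = 2
b*e = 4*2 = 8
c*d = (-3)*(-4) = 12
af - be + cd = 2 - 8 + 12
= 6


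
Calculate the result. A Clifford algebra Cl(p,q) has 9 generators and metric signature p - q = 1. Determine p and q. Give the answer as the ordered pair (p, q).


We need p + q = 9 and p - q = 1.
Adding: 2p = 9 + 1 = 10, so p = 5.
Then q = 9 - 5 = 4.
(p, q) = (5, 4)


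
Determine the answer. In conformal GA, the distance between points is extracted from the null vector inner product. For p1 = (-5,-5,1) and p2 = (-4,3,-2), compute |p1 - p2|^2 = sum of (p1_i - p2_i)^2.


p1 - p2 = (-1, -8, 3)
|p1 - p2|^2 = (-1)^2 + (-8)^2 + 3^2
= 1 + 64 + 9
= 74


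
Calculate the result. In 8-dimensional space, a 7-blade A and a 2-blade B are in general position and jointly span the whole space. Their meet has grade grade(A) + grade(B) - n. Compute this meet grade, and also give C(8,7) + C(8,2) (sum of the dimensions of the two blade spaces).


Meet grade = grade(A) + grade(B) - n
= 7 + 2 - 8 = 1
C(8,7) = 8
C(8,2) = 28
dim_A + dim_B = 8 + 28 = 36


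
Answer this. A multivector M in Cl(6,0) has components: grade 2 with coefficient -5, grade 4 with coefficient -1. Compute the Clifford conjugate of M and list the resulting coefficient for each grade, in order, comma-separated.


Clifford conjugate sign for grade k: (-1)^(k(k+1)/2)
Grade 2: (-1)^(2*3/2) = (-1)^3 = -1, coeff -5 -> 5
Grade 4: (-1)^(4*5/2) = (-1)^10 = 1, coeff -1 -> -1
Conjugated coefficients: 5, -1


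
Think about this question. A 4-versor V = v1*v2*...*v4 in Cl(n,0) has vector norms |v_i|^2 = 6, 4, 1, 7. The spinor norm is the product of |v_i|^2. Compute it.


Spinor norm N(V) = |v1|^2 * |v2|^2 * ... * |v4|^2
= 6 * 4 * 1 * 7
Running product: 6, 24, 24, 168
N(V) = 168


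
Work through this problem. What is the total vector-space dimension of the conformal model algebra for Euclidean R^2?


The conformal model of R^2 uses Cl(3,1): the 2 Euclidean generators plus two extra orthogonal generators e+ (e+^2 = +1) and e- (e-^2 = -1), from which the null vectors e0, einf are built.
Number of generators m = 2 + 2 = 4.
dim Cl(p,q) = 2^m = 2^4 = 16


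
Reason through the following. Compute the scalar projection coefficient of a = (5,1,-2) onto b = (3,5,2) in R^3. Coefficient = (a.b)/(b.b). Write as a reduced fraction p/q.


Projection coefficient = (a . b) / (b . b)
a . b = 5*3 + 1*5 + (-2)*2
= 15 + 5 + (-4) = 16
b . b = 3^2 + 5^2 + 2^2
= 9 + 25 + 4 = 38
Coefficient = 16/38
In lowest terms: 8/19


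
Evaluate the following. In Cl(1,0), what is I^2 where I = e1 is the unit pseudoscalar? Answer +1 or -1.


The pseudoscalar I = e1...e_n (product of all n generators) of Cl(p,q) satisfies I^2 = (-1)^(q + n(n-1)/2).
p = 1, q = 0, n = p + q = 1
n(n-1)/2 = 1 * 0 / 2 = 0
Exponent = q + n(n-1)/2 = 0 + 0 = 0
I^2 = (-1)^0 = +1
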